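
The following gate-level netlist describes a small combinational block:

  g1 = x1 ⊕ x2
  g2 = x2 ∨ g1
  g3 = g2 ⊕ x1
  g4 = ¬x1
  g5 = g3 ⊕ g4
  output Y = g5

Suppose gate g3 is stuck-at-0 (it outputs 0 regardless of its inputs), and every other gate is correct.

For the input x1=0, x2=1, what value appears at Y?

1

Propagate with g3 forced: g1=1, g2=1, g3=0 [stuck-at-0], g4=1, g5=1.
So Y = 1. (Without the fault it would be 0.)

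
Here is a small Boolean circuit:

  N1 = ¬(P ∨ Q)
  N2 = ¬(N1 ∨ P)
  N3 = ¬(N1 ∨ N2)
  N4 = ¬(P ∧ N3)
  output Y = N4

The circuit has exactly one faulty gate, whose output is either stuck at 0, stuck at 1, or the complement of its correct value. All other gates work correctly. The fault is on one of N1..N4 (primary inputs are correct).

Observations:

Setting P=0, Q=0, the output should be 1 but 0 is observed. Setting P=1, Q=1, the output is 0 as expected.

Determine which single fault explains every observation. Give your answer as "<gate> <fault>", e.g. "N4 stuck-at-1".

Fault-free values for test 1 (P=0, Q=0): N1=1, N2=0, N3=0, N4=1, giving Y=1. Observed 0.
Test 1: faults giving observed 0 are {N4 stuck-at-0, N4 inverted output}.
Test 2 (P=1, Q=1): fault-free N1=0, N2=0, N3=1, N4=0 → 0; observed 0. Eliminates N4 inverted output.
Only N4 stuck-at-0 is consistent with every test.

N4 stuck-at-0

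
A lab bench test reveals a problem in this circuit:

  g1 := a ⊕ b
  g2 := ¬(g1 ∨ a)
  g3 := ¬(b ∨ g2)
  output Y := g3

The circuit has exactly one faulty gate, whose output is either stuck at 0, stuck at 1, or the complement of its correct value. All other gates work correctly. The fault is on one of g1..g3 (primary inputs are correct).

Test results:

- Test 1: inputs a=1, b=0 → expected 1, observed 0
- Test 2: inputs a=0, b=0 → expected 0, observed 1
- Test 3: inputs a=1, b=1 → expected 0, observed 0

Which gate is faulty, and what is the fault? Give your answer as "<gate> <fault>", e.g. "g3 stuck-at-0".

g2 inverted output

Fault-free values for test 1 (a=1, b=0): g1=1, g2=0, g3=1, giving Y=1. Observed 0.
Test 1: faults giving observed 0 are {g2 stuck-at-1, g2 inverted output, g3 stuck-at-0, g3 inverted output}.
Test 2 (a=0, b=0): fault-free g1=0, g2=1, g3=0 → 0; observed 1. Eliminates g2 stuck-at-1, g3 stuck-at-0.
Test 3 (a=1, b=1): fault-free g1=0, g2=0, g3=0 → 0; observed 0. Eliminates g3 inverted output.
Only g2 inverted output is consistent with every test.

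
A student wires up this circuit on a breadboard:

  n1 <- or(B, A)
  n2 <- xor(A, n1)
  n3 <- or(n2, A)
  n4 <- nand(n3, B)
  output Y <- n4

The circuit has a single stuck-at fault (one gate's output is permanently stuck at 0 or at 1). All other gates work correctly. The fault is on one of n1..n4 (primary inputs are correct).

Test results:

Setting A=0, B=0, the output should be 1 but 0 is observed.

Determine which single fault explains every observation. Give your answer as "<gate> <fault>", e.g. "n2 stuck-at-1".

Fault-free values for test 1 (A=0, B=0): n1=0, n2=0, n3=0, n4=1, giving Y=1. Observed 0.
Test 1: faults giving observed 0 are {n4 stuck-at-0}.
Only n4 stuck-at-0 is consistent with every test.

n4 stuck-at-0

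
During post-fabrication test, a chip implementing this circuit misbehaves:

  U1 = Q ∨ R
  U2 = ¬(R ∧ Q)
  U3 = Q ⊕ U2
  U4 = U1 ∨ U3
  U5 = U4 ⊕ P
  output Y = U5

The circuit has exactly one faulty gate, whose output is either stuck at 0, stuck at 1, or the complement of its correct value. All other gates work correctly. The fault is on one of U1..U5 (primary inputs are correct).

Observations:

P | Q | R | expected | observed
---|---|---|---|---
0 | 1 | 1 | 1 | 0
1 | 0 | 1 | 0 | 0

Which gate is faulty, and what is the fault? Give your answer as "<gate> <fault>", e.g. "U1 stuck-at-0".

U5 stuck-at-0

Fault-free values for test 1 (P=0, Q=1, R=1): U1=1, U2=0, U3=1, U4=1, U5=1, giving Y=1. Observed 0.
Test 1: faults giving observed 0 are {U4 stuck-at-0, U4 inverted output, U5 stuck-at-0, U5 inverted output}.
Test 2 (P=1, Q=0, R=1): fault-free U1=1, U2=1, U3=1, U4=1, U5=0 → 0; observed 0. Eliminates U4 stuck-at-0, U4 inverted output, U5 inverted output.
Only U5 stuck-at-0 is consistent with every test.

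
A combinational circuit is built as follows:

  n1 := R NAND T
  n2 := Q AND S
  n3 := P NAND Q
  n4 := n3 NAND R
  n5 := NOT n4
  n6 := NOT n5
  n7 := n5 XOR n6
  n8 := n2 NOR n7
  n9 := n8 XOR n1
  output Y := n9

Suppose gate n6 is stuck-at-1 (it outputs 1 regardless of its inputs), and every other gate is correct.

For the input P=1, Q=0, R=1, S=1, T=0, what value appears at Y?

0

Propagate with n6 forced: n1=1, n2=0, n3=1, n4=0, n5=1, n6=1 [stuck-at-1], n7=0, n8=1, n9=0.
So Y = 0. (Without the fault it would be 1.)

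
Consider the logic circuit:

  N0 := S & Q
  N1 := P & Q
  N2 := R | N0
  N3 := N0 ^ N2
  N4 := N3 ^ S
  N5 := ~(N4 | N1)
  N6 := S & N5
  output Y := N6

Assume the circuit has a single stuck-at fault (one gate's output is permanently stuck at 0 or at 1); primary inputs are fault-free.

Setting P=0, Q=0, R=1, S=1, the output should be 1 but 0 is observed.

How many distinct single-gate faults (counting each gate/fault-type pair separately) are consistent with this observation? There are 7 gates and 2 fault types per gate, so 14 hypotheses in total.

7

Fault-free: N0=0, N1=0, N2=1, N3=1, N4=0, N5=1, N6=1 → 1. Observed 0.
  N0 stuck-at-0: output 1 ✗
  N0 stuck-at-1: output 0 ✓
  N1 stuck-at-0: output 1 ✗
  N1 stuck-at-1: output 0 ✓
  N2 stuck-at-0: output 0 ✓
  N2 stuck-at-1: output 1 ✗
  N3 stuck-at-0: output 0 ✓
  N3 stuck-at-1: output 1 ✗
  N4 stuck-at-0: output 1 ✗
  N4 stuck-at-1: output 0 ✓
  N5 stuck-at-0: output 0 ✓
  N5 stuck-at-1: output 1 ✗
  N6 stuck-at-0: output 0 ✓
  N6 stuck-at-1: output 1 ✗
Consistent faults: {N0 stuck-at-1, N1 stuck-at-1, N2 stuck-at-0, N3 stuck-at-0, N4 stuck-at-1, N5 stuck-at-0, N6 stuck-at-0} — 7 in all.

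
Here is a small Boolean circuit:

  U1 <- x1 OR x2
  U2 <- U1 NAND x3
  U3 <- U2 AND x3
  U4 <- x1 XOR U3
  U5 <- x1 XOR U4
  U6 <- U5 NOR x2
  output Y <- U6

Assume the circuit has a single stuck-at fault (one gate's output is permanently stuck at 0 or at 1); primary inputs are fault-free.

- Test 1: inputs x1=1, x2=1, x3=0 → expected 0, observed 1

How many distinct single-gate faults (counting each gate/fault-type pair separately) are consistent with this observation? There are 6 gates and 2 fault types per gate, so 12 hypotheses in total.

Fault-free: U1=1, U2=1, U3=0, U4=1, U5=0, U6=0 → 0. Observed 1.
  U1 stuck-at-0: output 0 ✗
  U1 stuck-at-1: output 0 ✗
  U2 stuck-at-0: output 0 ✗
  U2 stuck-at-1: output 0 ✗
  U3 stuck-at-0: output 0 ✗
  U3 stuck-at-1: output 0 ✗
  U4 stuck-at-0: output 0 ✗
  U4 stuck-at-1: output 0 ✗
  U5 stuck-at-0: output 0 ✗
  U5 stuck-at-1: output 0 ✗
  U6 stuck-at-0: output 0 ✗
  U6 stuck-at-1: output 1 ✓
Consistent faults: {U6 stuck-at-1} — 1 in all.

1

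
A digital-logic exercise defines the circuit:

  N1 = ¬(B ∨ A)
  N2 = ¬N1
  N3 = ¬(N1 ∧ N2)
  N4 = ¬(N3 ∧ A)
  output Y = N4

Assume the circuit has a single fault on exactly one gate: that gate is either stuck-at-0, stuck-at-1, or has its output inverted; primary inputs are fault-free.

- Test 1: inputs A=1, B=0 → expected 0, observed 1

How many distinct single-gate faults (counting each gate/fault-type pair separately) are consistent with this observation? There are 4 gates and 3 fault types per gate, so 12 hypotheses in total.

4

Fault-free: N1=0, N2=1, N3=1, N4=0 → 0. Observed 1.
  N1 stuck-at-0: output 0 ✗
  N1 stuck-at-1: output 0 ✗
  N1 inverted output: output 0 ✗
  N2 stuck-at-0: output 0 ✗
  N2 stuck-at-1: output 0 ✗
  N2 inverted output: output 0 ✗
  N3 stuck-at-0: output 1 ✓
  N3 stuck-at-1: output 0 ✗
  N3 inverted output: output 1 ✓
  N4 stuck-at-0: output 0 ✗
  N4 stuck-at-1: output 1 ✓
  N4 inverted output: output 1 ✓
Consistent faults: {N3 stuck-at-0, N3 inverted output, N4 stuck-at-1, N4 inverted output} — 4 in all.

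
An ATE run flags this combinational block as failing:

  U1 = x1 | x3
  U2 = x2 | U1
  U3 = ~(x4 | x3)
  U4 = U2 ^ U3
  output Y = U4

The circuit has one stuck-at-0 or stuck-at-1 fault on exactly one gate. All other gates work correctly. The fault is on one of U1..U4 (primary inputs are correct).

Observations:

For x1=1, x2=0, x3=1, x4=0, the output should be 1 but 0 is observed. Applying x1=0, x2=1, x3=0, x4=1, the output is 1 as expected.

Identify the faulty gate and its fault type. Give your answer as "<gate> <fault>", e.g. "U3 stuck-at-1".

U1 stuck-at-0

Fault-free values for test 1 (x1=1, x2=0, x3=1, x4=0): U1=1, U2=1, U3=0, U4=1, giving Y=1. Observed 0.
Test 1: faults giving observed 0 are {U1 stuck-at-0, U2 stuck-at-0, U3 stuck-at-1, U4 stuck-at-0}.
Test 2 (x1=0, x2=1, x3=0, x4=1): fault-free U1=0, U2=1, U3=0, U4=1 → 1; observed 1. Eliminates U2 stuck-at-0, U3 stuck-at-1, U4 stuck-at-0.
Only U1 stuck-at-0 is consistent with every test.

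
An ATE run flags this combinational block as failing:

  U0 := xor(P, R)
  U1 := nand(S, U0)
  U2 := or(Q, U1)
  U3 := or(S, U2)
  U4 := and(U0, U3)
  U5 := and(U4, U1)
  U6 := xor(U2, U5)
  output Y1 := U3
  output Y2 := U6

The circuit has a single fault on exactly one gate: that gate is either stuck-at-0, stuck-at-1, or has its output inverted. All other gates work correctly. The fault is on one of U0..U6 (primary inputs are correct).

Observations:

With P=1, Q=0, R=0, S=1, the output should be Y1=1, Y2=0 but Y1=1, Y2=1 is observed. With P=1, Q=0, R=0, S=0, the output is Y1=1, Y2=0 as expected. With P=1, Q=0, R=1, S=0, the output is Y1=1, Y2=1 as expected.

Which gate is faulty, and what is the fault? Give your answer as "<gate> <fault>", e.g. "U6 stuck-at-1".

Fault-free values for test 1 (P=1, Q=0, R=0, S=1): U0=1, U1=0, U2=0, U3=1, U4=1, U5=0, U6=0, giving Y1=1, Y2=0. Observed Y1=1, Y2=1.
Test 1: faults giving observed Y1=1, Y2=1 are {U0 stuck-at-0, U0 inverted output, U2 stuck-at-1, U2 inverted output, U5 stuck-at-1, U5 inverted output, U6 stuck-at-1, U6 inverted output}.
Test 2 (P=1, Q=0, R=0, S=0): fault-free U0=1, U1=1, U2=1, U3=1, U4=1, U5=1, U6=0 → Y1=1, Y2=0; observed Y1=1, Y2=0. Eliminates U0 stuck-at-0, U0 inverted output, U2 inverted output, U5 inverted output, U6 stuck-at-1, U6 inverted output.
Test 3 (P=1, Q=0, R=1, S=0): fault-free U0=0, U1=1, U2=1, U3=1, U4=0, U5=0, U6=1 → Y1=1, Y2=1; observed Y1=1, Y2=1. Eliminates U5 stuck-at-1.
Only U2 stuck-at-1 is consistent with every test.

U2 stuck-at-1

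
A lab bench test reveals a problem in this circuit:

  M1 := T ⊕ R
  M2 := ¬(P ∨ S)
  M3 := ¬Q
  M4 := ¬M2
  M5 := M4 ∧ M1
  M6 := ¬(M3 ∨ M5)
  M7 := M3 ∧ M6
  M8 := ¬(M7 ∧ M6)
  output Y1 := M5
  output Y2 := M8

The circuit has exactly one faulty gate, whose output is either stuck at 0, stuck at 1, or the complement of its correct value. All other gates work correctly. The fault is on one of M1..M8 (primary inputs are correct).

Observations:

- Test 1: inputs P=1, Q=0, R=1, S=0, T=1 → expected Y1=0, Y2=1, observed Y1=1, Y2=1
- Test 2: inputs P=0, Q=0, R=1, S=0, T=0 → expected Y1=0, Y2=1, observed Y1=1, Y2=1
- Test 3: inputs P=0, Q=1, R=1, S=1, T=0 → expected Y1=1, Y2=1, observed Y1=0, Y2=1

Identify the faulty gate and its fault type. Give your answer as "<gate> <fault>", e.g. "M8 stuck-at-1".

M5 inverted output

Fault-free values for test 1 (P=1, Q=0, R=1, S=0, T=1): M1=0, M2=0, M3=1, M4=1, M5=0, M6=0, M7=0, M8=1, giving Y1=0, Y2=1. Observed Y1=1, Y2=1.
Test 1: faults giving observed Y1=1, Y2=1 are {M1 stuck-at-1, M1 inverted output, M5 stuck-at-1, M5 inverted output}.
Test 2 (P=0, Q=0, R=1, S=0, T=0): fault-free M1=1, M2=1, M3=1, M4=0, M5=0, M6=0, M7=0, M8=1 → Y1=0, Y2=1; observed Y1=1, Y2=1. Eliminates M1 stuck-at-1, M1 inverted output.
Test 3 (P=0, Q=1, R=1, S=1, T=0): fault-free M1=1, M2=0, M3=0, M4=1, M5=1, M6=0, M7=0, M8=1 → Y1=1, Y2=1; observed Y1=0, Y2=1. Eliminates M5 stuck-at-1.
Only M5 inverted output is consistent with every test.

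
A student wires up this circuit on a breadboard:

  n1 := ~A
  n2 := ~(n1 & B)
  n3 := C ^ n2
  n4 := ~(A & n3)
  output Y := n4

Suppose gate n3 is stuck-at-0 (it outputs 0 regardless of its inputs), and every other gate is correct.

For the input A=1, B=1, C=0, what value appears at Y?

1

Propagate with n3 forced: n1=0, n2=1, n3=0 [stuck-at-0], n4=1.
So Y = 1. (Without the fault it would be 0.)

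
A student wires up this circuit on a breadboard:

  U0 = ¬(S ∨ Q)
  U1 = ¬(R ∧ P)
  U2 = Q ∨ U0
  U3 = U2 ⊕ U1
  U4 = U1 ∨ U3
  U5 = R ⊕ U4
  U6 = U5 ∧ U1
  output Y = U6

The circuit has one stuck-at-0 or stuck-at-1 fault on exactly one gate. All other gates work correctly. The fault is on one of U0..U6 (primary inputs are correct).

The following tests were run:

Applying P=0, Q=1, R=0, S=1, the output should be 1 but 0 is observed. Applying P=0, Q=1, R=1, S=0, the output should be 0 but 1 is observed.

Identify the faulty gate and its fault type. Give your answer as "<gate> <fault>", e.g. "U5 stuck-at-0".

Fault-free values for test 1 (P=0, Q=1, R=0, S=1): U0=0, U1=1, U2=1, U3=0, U4=1, U5=1, U6=1, giving Y=1. Observed 0.
Test 1: faults giving observed 0 are {U1 stuck-at-0, U4 stuck-at-0, U5 stuck-at-0, U6 stuck-at-0}.
Test 2 (P=0, Q=1, R=1, S=0): fault-free U0=0, U1=1, U2=1, U3=0, U4=1, U5=0, U6=0 → 0; observed 1. Eliminates U1 stuck-at-0, U5 stuck-at-0, U6 stuck-at-0.
Only U4 stuck-at-0 is consistent with every test.

U4 stuck-at-0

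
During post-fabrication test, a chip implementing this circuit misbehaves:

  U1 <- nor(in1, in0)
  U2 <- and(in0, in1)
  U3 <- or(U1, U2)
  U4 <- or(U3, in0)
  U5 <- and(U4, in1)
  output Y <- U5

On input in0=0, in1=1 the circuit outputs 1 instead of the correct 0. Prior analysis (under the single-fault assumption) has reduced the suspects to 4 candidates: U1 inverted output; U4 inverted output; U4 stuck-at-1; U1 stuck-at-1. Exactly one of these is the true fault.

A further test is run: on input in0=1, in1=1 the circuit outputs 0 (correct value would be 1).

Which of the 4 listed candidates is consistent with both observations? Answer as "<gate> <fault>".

Evaluate each candidate on input in0=1, in1=1:
  U1 inverted output: U1=1 [inverted output], U2=1, U3=1, U4=1, U5=1 → 1 — eliminated
  U4 inverted output: U1=0, U2=1, U3=1, U4=0 [inverted output], U5=0 → 0 — matches
  U4 stuck-at-1: U1=0, U2=1, U3=1, U4=1 [stuck-at-1], U5=1 → 1 — eliminated
  U1 stuck-at-1: U1=1 [stuck-at-1], U2=1, U3=1, U4=1, U5=1 → 1 — eliminated
Only U4 inverted output reproduces the observed 0.

U4 inverted output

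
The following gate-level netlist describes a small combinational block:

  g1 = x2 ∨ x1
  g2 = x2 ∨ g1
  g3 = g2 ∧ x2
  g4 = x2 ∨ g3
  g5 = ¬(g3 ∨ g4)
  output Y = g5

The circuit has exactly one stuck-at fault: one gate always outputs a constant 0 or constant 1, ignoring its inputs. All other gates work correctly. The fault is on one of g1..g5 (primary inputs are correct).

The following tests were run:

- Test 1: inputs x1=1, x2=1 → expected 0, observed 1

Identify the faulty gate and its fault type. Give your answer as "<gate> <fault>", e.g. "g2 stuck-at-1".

g5 stuck-at-1

Fault-free values for test 1 (x1=1, x2=1): g1=1, g2=1, g3=1, g4=1, g5=0, giving Y=0. Observed 1.
Test 1: faults giving observed 1 are {g5 stuck-at-1}.
Only g5 stuck-at-1 is consistent with every test.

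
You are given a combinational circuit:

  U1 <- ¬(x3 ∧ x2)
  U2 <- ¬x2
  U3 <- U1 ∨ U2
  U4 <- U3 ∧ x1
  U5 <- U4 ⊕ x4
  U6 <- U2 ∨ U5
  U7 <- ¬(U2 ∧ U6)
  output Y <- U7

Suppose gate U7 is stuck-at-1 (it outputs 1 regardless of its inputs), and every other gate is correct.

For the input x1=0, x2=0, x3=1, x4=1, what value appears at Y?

Propagate with U7 forced: U1=1, U2=1, U3=1, U4=0, U5=1, U6=1, U7=1 [stuck-at-1].
So Y = 1. (Without the fault it would be 0.)

1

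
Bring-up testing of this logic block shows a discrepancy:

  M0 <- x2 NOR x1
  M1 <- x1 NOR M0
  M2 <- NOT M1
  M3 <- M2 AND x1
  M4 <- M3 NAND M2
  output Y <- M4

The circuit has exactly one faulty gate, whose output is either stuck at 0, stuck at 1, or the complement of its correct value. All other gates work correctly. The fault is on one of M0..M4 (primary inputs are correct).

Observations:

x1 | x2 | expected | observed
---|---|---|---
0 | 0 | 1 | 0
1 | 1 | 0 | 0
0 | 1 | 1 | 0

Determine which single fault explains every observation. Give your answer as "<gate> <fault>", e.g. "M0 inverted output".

Fault-free values for test 1 (x1=0, x2=0): M0=1, M1=0, M2=1, M3=0, M4=1, giving Y=1. Observed 0.
Test 1: faults giving observed 0 are {M3 stuck-at-1, M3 inverted output, M4 stuck-at-0, M4 inverted output}.
Test 2 (x1=1, x2=1): fault-free M0=0, M1=0, M2=1, M3=1, M4=0 → 0; observed 0. Eliminates M3 inverted output, M4 inverted output.
Test 3 (x1=0, x2=1): fault-free M0=0, M1=1, M2=0, M3=0, M4=1 → 1; observed 0. Eliminates M3 stuck-at-1.
Only M4 stuck-at-0 is consistent with every test.

M4 stuck-at-0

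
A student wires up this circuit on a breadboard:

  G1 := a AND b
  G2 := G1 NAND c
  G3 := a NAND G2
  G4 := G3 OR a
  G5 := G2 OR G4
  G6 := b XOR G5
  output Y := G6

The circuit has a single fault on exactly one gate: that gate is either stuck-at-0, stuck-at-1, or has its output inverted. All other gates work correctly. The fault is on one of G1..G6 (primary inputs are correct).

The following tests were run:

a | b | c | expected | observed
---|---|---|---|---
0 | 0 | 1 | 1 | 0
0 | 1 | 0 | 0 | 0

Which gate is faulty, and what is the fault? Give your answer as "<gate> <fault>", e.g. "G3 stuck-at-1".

G6 stuck-at-0

Fault-free values for test 1 (a=0, b=0, c=1): G1=0, G2=1, G3=1, G4=1, G5=1, G6=1, giving Y=1. Observed 0.
Test 1: faults giving observed 0 are {G5 stuck-at-0, G5 inverted output, G6 stuck-at-0, G6 inverted output}.
Test 2 (a=0, b=1, c=0): fault-free G1=0, G2=1, G3=1, G4=1, G5=1, G6=0 → 0; observed 0. Eliminates G5 stuck-at-0, G5 inverted output, G6 inverted output.
Only G6 stuck-at-0 is consistent with every test.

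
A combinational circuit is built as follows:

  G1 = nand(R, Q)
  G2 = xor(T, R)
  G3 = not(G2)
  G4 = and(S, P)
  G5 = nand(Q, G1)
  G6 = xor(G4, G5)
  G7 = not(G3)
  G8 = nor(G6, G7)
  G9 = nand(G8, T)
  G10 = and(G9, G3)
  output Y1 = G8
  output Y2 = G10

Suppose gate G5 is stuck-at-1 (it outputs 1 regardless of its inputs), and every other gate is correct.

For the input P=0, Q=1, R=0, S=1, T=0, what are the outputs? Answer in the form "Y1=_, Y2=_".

Propagate with G5 forced: G1=1, G2=0, G3=1, G4=0, G5=1 [stuck-at-1], G6=1, G7=0, G8=0, G9=1, G10=1.
So the outputs are Y1=0, Y2=1. (Without the fault they would be Y1=1, Y2=1.)

Y1=0, Y2=1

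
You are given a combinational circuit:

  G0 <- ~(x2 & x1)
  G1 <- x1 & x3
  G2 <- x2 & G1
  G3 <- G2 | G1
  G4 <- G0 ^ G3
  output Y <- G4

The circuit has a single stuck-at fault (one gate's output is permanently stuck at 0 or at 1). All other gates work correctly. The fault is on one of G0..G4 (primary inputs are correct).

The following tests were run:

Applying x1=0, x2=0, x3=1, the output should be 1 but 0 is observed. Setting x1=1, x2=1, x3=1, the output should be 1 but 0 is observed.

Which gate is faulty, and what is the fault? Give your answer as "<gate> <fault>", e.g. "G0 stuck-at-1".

G4 stuck-at-0

Fault-free values for test 1 (x1=0, x2=0, x3=1): G0=1, G1=0, G2=0, G3=0, G4=1, giving Y=1. Observed 0.
Test 1: faults giving observed 0 are {G0 stuck-at-0, G1 stuck-at-1, G2 stuck-at-1, G3 stuck-at-1, G4 stuck-at-0}.
Test 2 (x1=1, x2=1, x3=1): fault-free G0=0, G1=1, G2=1, G3=1, G4=1 → 1; observed 0. Eliminates G0 stuck-at-0, G1 stuck-at-1, G2 stuck-at-1, G3 stuck-at-1.
Only G4 stuck-at-0 is consistent with every test.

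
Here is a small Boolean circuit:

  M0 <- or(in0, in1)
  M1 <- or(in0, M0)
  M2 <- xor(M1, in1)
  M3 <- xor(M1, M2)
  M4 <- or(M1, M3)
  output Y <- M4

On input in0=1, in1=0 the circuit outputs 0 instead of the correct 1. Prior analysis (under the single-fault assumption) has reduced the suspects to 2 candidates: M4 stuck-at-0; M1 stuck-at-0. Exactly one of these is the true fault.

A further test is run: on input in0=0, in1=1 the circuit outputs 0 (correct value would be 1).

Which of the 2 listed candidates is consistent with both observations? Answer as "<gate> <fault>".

M4 stuck-at-0

Evaluate each candidate on input in0=0, in1=1:
  M4 stuck-at-0: M0=1, M1=1, M2=0, M3=1, M4=0 [stuck-at-0] → 0 — matches
  M1 stuck-at-0: M0=1, M1=0 [stuck-at-0], M2=1, M3=1, M4=1 → 1 — eliminated
Only M4 stuck-at-0 reproduces the observed 0.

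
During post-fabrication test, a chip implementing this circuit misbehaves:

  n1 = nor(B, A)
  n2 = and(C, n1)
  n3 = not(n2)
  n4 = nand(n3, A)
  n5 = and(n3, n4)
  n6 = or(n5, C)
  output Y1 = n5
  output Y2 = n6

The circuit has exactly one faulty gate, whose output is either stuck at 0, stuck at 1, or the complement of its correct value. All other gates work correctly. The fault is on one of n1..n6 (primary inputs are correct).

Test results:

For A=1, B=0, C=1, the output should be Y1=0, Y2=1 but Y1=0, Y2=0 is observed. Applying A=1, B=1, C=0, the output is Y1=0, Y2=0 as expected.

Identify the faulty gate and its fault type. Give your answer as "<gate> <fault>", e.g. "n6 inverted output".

Fault-free values for test 1 (A=1, B=0, C=1): n1=0, n2=0, n3=1, n4=0, n5=0, n6=1, giving Y1=0, Y2=1. Observed Y1=0, Y2=0.
Test 1: faults giving observed Y1=0, Y2=0 are {n6 stuck-at-0, n6 inverted output}.
Test 2 (A=1, B=1, C=0): fault-free n1=0, n2=0, n3=1, n4=0, n5=0, n6=0 → Y1=0, Y2=0; observed Y1=0, Y2=0. Eliminates n6 inverted output.
Only n6 stuck-at-0 is consistent with every test.

n6 stuck-at-0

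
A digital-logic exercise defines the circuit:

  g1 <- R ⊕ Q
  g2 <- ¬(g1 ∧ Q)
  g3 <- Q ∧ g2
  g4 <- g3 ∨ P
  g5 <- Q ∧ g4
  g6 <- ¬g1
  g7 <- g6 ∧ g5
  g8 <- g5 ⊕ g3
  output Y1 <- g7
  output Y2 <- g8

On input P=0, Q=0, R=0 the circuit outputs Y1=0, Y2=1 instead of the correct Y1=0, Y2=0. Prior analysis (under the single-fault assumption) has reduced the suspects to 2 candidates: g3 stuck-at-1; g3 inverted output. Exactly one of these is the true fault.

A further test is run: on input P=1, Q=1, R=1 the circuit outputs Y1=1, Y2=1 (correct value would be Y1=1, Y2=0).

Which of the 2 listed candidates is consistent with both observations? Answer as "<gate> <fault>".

g3 inverted output

Evaluate each candidate on input P=1, Q=1, R=1:
  g3 stuck-at-1: g1=0, g2=1, g3=1 [stuck-at-1], g4=1, g5=1, g6=1, g7=1, g8=0 → Y1=1, Y2=0 — eliminated
  g3 inverted output: g1=0, g2=1, g3=0 [inverted output], g4=1, g5=1, g6=1, g7=1, g8=1 → Y1=1, Y2=1 — matches
Only g3 inverted output reproduces the observed Y1=1, Y2=1.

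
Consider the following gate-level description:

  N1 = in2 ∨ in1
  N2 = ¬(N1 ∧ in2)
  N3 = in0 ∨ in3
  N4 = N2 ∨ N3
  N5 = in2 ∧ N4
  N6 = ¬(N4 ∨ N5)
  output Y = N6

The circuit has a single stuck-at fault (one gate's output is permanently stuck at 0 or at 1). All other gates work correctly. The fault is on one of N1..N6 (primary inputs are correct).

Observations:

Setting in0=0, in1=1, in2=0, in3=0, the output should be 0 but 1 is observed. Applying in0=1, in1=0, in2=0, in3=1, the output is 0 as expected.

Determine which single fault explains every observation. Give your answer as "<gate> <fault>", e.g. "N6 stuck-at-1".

N2 stuck-at-0

Fault-free values for test 1 (in0=0, in1=1, in2=0, in3=0): N1=1, N2=1, N3=0, N4=1, N5=0, N6=0, giving Y=0. Observed 1.
Test 1: faults giving observed 1 are {N2 stuck-at-0, N4 stuck-at-0, N6 stuck-at-1}.
Test 2 (in0=1, in1=0, in2=0, in3=1): fault-free N1=0, N2=1, N3=1, N4=1, N5=0, N6=0 → 0; observed 0. Eliminates N4 stuck-at-0, N6 stuck-at-1.
Only N2 stuck-at-0 is consistent with every test.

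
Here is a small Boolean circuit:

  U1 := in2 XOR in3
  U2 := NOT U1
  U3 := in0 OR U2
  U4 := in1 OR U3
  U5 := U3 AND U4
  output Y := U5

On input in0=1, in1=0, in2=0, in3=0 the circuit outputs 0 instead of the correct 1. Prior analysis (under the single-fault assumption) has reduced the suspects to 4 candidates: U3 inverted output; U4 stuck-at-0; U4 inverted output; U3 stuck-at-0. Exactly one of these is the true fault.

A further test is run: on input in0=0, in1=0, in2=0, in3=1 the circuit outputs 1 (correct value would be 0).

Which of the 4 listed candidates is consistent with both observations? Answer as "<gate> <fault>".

U3 inverted output

Evaluate each candidate on input in0=0, in1=0, in2=0, in3=1:
  U3 inverted output: U1=1, U2=0, U3=1 [inverted output], U4=1, U5=1 → 1 — matches
  U4 stuck-at-0: U1=1, U2=0, U3=0, U4=0 [stuck-at-0], U5=0 → 0 — eliminated
  U4 inverted output: U1=1, U2=0, U3=0, U4=1 [inverted output], U5=0 → 0 — eliminated
  U3 stuck-at-0: U1=1, U2=0, U3=0 [stuck-at-0], U4=0, U5=0 → 0 — eliminated
Only U3 inverted output reproduces the observed 1.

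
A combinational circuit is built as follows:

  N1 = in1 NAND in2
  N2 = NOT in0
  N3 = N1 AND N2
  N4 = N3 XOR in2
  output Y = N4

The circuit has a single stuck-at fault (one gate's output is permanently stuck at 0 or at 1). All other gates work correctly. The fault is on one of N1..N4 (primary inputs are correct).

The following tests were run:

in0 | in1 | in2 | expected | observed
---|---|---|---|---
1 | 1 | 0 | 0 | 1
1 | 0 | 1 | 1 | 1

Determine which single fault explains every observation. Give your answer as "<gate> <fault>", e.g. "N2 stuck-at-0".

Fault-free values for test 1 (in0=1, in1=1, in2=0): N1=1, N2=0, N3=0, N4=0, giving Y=0. Observed 1.
Test 1: faults giving observed 1 are {N2 stuck-at-1, N3 stuck-at-1, N4 stuck-at-1}.
Test 2 (in0=1, in1=0, in2=1): fault-free N1=1, N2=0, N3=0, N4=1 → 1; observed 1. Eliminates N2 stuck-at-1, N3 stuck-at-1.
Only N4 stuck-at-1 is consistent with every test.

N4 stuck-at-1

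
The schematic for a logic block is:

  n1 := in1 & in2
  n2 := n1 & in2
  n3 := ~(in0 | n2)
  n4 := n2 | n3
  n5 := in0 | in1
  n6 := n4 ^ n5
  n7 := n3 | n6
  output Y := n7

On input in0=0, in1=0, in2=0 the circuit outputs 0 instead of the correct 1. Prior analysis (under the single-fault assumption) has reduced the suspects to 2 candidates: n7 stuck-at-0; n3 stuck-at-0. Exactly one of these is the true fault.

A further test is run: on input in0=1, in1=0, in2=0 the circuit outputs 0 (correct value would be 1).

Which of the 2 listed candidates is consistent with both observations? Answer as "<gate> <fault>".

Evaluate each candidate on input in0=1, in1=0, in2=0:
  n7 stuck-at-0: n1=0, n2=0, n3=0, n4=0, n5=1, n6=1, n7=0 [stuck-at-0] → 0 — matches
  n3 stuck-at-0: n1=0, n2=0, n3=0 [stuck-at-0], n4=0, n5=1, n6=1, n7=1 → 1 — eliminated
Only n7 stuck-at-0 reproduces the observed 0.

n7 stuck-at-0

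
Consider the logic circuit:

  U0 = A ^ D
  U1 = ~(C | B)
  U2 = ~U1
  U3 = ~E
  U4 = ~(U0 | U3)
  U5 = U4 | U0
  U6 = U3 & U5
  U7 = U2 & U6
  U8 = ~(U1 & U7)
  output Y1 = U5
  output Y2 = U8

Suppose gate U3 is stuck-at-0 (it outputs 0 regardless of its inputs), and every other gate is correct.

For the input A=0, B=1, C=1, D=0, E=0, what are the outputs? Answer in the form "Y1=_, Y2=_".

Propagate with U3 forced: U0=0, U1=0, U2=1, U3=0 [stuck-at-0], U4=1, U5=1, U6=0, U7=0, U8=1.
So the outputs are Y1=1, Y2=1. (Without the fault they would be Y1=0, Y2=1.)

Y1=1, Y2=1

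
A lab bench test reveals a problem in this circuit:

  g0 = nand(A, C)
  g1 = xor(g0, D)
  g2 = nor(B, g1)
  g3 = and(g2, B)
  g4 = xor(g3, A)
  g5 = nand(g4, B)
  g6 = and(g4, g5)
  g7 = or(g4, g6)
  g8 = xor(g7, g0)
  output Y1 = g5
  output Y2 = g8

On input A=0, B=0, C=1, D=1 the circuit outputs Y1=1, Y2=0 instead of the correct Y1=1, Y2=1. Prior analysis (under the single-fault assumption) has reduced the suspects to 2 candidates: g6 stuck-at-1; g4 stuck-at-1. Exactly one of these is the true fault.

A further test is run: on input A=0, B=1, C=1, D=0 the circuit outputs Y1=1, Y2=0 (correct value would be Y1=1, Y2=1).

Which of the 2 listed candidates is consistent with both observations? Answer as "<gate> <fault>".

g6 stuck-at-1

Evaluate each candidate on input A=0, B=1, C=1, D=0:
  g6 stuck-at-1: g0=1, g1=1, g2=0, g3=0, g4=0, g5=1, g6=1 [stuck-at-1], g7=1, g8=0 → Y1=1, Y2=0 — matches
  g4 stuck-at-1: g0=1, g1=1, g2=0, g3=0, g4=1 [stuck-at-1], g5=0, g6=0, g7=1, g8=0 → Y1=0, Y2=0 — eliminated
Only g6 stuck-at-1 reproduces the observed Y1=1, Y2=0.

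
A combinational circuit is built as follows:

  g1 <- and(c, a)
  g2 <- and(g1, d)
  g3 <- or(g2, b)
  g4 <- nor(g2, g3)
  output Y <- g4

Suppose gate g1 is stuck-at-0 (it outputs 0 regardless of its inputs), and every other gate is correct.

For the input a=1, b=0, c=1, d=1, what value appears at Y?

1

Propagate with g1 forced: g1=0 [stuck-at-0], g2=0, g3=0, g4=1.
So Y = 1. (Without the fault it would be 0.)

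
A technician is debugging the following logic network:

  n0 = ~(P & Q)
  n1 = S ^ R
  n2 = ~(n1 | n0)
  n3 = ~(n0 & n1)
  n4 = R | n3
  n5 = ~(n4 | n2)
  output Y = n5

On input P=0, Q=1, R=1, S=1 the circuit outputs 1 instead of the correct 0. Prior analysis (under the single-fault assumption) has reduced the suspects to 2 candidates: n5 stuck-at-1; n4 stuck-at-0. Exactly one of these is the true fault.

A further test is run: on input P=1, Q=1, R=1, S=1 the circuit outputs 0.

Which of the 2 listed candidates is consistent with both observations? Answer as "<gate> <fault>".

n4 stuck-at-0

Evaluate each candidate on input P=1, Q=1, R=1, S=1:
  n5 stuck-at-1: n0=0, n1=0, n2=1, n3=1, n4=1, n5=1 [stuck-at-1] → 1 — eliminated
  n4 stuck-at-0: n0=0, n1=0, n2=1, n3=1, n4=0 [stuck-at-0], n5=0 → 0 — matches
Only n4 stuck-at-0 reproduces the observed 0.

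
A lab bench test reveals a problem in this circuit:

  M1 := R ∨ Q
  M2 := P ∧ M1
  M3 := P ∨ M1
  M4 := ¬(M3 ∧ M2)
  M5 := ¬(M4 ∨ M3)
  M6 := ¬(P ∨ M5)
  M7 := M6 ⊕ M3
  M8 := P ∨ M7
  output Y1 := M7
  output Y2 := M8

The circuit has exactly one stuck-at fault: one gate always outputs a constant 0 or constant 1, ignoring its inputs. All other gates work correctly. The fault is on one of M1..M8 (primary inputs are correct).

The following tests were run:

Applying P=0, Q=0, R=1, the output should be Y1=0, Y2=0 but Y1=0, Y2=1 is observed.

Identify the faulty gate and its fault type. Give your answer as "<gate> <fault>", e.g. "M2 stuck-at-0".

M8 stuck-at-1

Fault-free values for test 1 (P=0, Q=0, R=1): M1=1, M2=0, M3=1, M4=1, M5=0, M6=1, M7=0, M8=0, giving Y1=0, Y2=0. Observed Y1=0, Y2=1.
Test 1: faults giving observed Y1=0, Y2=1 are {M8 stuck-at-1}.
Only M8 stuck-at-1 is consistent with every test.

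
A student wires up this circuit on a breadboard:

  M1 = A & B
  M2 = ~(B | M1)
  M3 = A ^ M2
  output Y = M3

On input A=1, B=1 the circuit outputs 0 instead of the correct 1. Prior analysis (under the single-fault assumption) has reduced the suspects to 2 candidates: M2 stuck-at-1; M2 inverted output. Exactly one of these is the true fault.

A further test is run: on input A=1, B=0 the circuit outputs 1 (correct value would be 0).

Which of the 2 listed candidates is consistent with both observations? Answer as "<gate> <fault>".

M2 inverted output

Evaluate each candidate on input A=1, B=0:
  M2 stuck-at-1: M1=0, M2=1 [stuck-at-1], M3=0 → 0 — eliminated
  M2 inverted output: M1=0, M2=0 [inverted output], M3=1 → 1 — matches
Only M2 inverted output reproduces the observed 1.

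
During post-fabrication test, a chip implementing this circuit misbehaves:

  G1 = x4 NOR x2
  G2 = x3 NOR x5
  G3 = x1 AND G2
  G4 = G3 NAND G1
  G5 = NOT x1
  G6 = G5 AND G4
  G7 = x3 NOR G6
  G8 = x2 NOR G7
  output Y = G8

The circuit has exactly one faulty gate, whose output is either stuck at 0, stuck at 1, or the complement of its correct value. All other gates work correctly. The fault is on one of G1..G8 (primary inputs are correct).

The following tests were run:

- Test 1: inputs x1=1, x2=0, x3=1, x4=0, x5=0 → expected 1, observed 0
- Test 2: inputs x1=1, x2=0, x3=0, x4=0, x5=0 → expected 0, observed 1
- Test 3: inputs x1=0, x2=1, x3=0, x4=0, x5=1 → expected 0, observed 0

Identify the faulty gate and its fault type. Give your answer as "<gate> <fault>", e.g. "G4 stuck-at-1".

Fault-free values for test 1 (x1=1, x2=0, x3=1, x4=0, x5=0): G1=1, G2=0, G3=0, G4=1, G5=0, G6=0, G7=0, G8=1, giving Y=1. Observed 0.
Test 1: faults giving observed 0 are {G7 stuck-at-1, G7 inverted output, G8 stuck-at-0, G8 inverted output}.
Test 2 (x1=1, x2=0, x3=0, x4=0, x5=0): fault-free G1=1, G2=1, G3=1, G4=0, G5=0, G6=0, G7=1, G8=0 → 0; observed 1. Eliminates G7 stuck-at-1, G8 stuck-at-0.
Test 3 (x1=0, x2=1, x3=0, x4=0, x5=1): fault-free G1=0, G2=0, G3=0, G4=1, G5=1, G6=1, G7=0, G8=0 → 0; observed 0. Eliminates G8 inverted output.
Only G7 inverted output is consistent with every test.

G7 inverted output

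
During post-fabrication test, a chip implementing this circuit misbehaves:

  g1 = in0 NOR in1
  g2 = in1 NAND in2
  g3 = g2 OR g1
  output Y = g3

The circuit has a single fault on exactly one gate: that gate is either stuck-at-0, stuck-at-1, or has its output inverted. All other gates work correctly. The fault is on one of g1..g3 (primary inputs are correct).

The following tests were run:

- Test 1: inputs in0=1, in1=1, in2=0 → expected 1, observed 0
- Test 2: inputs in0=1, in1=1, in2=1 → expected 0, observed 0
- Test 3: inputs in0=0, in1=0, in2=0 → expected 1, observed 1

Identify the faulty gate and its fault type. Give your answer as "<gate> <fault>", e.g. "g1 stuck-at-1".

g2 stuck-at-0

Fault-free values for test 1 (in0=1, in1=1, in2=0): g1=0, g2=1, g3=1, giving Y=1. Observed 0.
Test 1: faults giving observed 0 are {g2 stuck-at-0, g2 inverted output, g3 stuck-at-0, g3 inverted output}.
Test 2 (in0=1, in1=1, in2=1): fault-free g1=0, g2=0, g3=0 → 0; observed 0. Eliminates g2 inverted output, g3 inverted output.
Test 3 (in0=0, in1=0, in2=0): fault-free g1=1, g2=1, g3=1 → 1; observed 1. Eliminates g3 stuck-at-0.
Only g2 stuck-at-0 is consistent with every test.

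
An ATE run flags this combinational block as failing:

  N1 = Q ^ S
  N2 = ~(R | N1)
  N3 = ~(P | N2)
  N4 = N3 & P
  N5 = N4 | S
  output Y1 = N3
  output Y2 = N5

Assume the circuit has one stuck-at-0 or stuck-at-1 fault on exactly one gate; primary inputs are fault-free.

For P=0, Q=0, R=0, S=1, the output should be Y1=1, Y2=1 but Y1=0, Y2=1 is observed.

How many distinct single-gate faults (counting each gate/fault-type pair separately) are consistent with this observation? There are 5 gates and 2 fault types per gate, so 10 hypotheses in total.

3

Fault-free: N1=1, N2=0, N3=1, N4=0, N5=1 → Y1=1, Y2=1. Observed Y1=0, Y2=1.
  N1 stuck-at-0: output Y1=0, Y2=1 ✓
  N1 stuck-at-1: output Y1=1, Y2=1 ✗
  N2 stuck-at-0: output Y1=1, Y2=1 ✗
  N2 stuck-at-1: output Y1=0, Y2=1 ✓
  N3 stuck-at-0: output Y1=0, Y2=1 ✓
  N3 stuck-at-1: output Y1=1, Y2=1 ✗
  N4 stuck-at-0: output Y1=1, Y2=1 ✗
  N4 stuck-at-1: output Y1=1, Y2=1 ✗
  N5 stuck-at-0: output Y1=1, Y2=0 ✗
  N5 stuck-at-1: output Y1=1, Y2=1 ✗
Consistent faults: {N1 stuck-at-0, N2 stuck-at-1, N3 stuck-at-0} — 3 in all.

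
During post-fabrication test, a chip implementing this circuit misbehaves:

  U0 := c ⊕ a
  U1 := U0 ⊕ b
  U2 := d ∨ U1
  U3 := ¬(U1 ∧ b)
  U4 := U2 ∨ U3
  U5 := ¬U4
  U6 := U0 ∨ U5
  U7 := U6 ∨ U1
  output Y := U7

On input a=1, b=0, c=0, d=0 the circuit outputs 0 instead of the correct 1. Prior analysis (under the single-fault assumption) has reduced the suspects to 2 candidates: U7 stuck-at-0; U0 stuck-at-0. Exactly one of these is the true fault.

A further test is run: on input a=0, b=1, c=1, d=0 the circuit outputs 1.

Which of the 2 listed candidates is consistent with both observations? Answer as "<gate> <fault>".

U0 stuck-at-0

Evaluate each candidate on input a=0, b=1, c=1, d=0:
  U7 stuck-at-0: U0=1, U1=0, U2=0, U3=1, U4=1, U5=0, U6=1, U7=0 [stuck-at-0] → 0 — eliminated
  U0 stuck-at-0: U0=0 [stuck-at-0], U1=1, U2=1, U3=0, U4=1, U5=0, U6=0, U7=1 → 1 — matches
Only U0 stuck-at-0 reproduces the observed 1.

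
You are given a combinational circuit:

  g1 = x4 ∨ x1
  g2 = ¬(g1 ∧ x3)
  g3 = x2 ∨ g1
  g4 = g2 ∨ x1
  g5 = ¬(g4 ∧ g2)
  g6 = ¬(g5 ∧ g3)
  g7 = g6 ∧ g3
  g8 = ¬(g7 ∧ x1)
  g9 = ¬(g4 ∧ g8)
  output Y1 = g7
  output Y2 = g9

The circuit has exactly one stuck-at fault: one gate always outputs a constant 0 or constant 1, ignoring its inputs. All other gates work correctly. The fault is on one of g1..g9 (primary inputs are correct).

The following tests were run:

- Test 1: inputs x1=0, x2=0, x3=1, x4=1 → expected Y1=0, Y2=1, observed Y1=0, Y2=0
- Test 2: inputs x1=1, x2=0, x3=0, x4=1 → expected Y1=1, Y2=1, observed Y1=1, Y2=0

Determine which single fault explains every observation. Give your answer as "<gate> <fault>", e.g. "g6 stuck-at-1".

Fault-free values for test 1 (x1=0, x2=0, x3=1, x4=1): g1=1, g2=0, g3=1, g4=0, g5=1, g6=0, g7=0, g8=1, g9=1, giving Y1=0, Y2=1. Observed Y1=0, Y2=0.
Test 1: faults giving observed Y1=0, Y2=0 are {g1 stuck-at-0, g4 stuck-at-1, g9 stuck-at-0}.
Test 2 (x1=1, x2=0, x3=0, x4=1): fault-free g1=1, g2=1, g3=1, g4=1, g5=0, g6=1, g7=1, g8=0, g9=1 → Y1=1, Y2=1; observed Y1=1, Y2=0. Eliminates g1 stuck-at-0, g4 stuck-at-1.
Only g9 stuck-at-0 is consistent with every test.

g9 stuck-at-0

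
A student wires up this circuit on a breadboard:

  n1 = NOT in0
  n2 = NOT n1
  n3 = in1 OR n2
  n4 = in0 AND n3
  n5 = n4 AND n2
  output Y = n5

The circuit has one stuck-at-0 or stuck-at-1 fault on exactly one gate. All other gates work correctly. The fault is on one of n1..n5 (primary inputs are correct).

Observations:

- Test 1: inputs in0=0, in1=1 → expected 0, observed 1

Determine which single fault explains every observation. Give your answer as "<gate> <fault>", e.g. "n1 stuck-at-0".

Fault-free values for test 1 (in0=0, in1=1): n1=1, n2=0, n3=1, n4=0, n5=0, giving Y=0. Observed 1.
Test 1: faults giving observed 1 are {n5 stuck-at-1}.
Only n5 stuck-at-1 is consistent with every test.

n5 stuck-at-1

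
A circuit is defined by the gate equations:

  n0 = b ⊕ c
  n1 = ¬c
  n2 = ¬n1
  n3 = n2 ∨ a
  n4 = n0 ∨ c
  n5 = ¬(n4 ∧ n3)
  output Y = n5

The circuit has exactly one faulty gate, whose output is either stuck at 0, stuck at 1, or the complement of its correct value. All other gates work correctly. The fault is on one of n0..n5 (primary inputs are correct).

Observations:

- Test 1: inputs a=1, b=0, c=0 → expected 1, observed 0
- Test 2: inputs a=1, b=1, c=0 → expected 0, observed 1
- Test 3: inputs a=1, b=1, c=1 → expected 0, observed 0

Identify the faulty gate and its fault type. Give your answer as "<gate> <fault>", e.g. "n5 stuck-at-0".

Fault-free values for test 1 (a=1, b=0, c=0): n0=0, n1=1, n2=0, n3=1, n4=0, n5=1, giving Y=1. Observed 0.
Test 1: faults giving observed 0 are {n0 stuck-at-1, n0 inverted output, n4 stuck-at-1, n4 inverted output, n5 stuck-at-0, n5 inverted output}.
Test 2 (a=1, b=1, c=0): fault-free n0=1, n1=1, n2=0, n3=1, n4=1, n5=0 → 0; observed 1. Eliminates n0 stuck-at-1, n4 stuck-at-1, n5 stuck-at-0.
Test 3 (a=1, b=1, c=1): fault-free n0=0, n1=0, n2=1, n3=1, n4=1, n5=0 → 0; observed 0. Eliminates n4 inverted output, n5 inverted output.
Only n0 inverted output is consistent with every test.

n0 inverted output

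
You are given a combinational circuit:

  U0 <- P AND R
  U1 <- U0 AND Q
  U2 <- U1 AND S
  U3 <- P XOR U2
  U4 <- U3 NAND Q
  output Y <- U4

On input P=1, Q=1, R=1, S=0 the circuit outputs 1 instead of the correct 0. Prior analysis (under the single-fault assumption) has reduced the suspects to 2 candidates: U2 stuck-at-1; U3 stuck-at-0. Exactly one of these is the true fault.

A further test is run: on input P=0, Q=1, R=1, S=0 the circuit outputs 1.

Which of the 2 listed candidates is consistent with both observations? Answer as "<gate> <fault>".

Evaluate each candidate on input P=0, Q=1, R=1, S=0:
  U2 stuck-at-1: U0=0, U1=0, U2=1 [stuck-at-1], U3=1, U4=0 → 0 — eliminated
  U3 stuck-at-0: U0=0, U1=0, U2=0, U3=0 [stuck-at-0], U4=1 → 1 — matches
Only U3 stuck-at-0 reproduces the observed 1.

U3 stuck-at-0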